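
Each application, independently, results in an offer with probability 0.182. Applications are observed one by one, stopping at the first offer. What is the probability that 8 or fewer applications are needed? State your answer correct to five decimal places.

Y = number of applications to the first success; geometric, p = 0.182.
P(Y ≤ 8) = 1 − (1−p)^8 = 1 − 0.2004594 = 0.7995406

0.79954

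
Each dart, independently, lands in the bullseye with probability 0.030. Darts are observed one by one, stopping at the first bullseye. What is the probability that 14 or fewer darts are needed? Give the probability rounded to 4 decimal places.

Y = number of darts to the first success; geometric, p = 0.03.
P(Y ≤ 14) = 1 − (1−p)^14 = 1 − 0.652836 = 0.347164

0.3472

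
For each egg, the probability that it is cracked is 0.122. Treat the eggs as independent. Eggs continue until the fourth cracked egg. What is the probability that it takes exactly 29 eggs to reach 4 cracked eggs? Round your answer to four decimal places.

0.0281

Y = trial on which the fourth success occurs; negative binomial, r=4, p=0.122.
P(Y=29) = C(28,3) · p^4 · (1−p)^25
= 3276 · 0.00022153 · 0.038669 = 0.028064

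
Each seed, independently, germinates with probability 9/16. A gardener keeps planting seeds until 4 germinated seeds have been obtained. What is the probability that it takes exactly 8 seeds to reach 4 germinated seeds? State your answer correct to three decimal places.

Y = trial on which the fourth success occurs; negative binomial, r=4, p=0.5625.
P(Y=8) = C(7,3) · p^4 · (1−p)^4
= 35 · 0.10011 · 0.036636 = 0.12837

0.128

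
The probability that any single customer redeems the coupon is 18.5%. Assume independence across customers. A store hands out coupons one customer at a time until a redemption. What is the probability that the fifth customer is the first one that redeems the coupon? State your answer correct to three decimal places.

0.082

Geometric (trials to first success), p = 0.185.
P(Y = 5) = (1−p)^4 · p = 0.44119 · 0.185 = 0.08162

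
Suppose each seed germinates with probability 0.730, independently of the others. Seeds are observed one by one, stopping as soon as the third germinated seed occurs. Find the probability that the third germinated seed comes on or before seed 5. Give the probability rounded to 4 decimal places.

0.8743

Finishing within 5 seeds ⇔ at least 3 successes in the first 5. With X ~ Binomial(5, 0.73), P(Y ≤ 5) = 1 − P(X ≤ 2).
  k=0: C(5,0)·0.73^0·0.27^5 = 0.001435
  k=1: C(5,1)·0.73^1·0.27^4 = 0.019398
  k=2: C(5,2)·0.73^2·0.27^3 = 0.104891
1 − 0.125723 = 0.874277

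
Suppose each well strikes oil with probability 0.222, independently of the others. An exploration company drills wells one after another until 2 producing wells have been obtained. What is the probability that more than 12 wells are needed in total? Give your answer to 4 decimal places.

0.2176

Needing more than 12 wells ⇔ fewer than 2 successes in the first 12. With X ~ Binomial(12, 0.222), P(Y > 12) = P(X ≤ 1).
  k=0: C(12,0)·0.222^0·0.778^12 = 0.049176
  k=1: C(12,1)·0.222^1·0.778^11 = 0.168387
P(X ≤ 1) = 0.217564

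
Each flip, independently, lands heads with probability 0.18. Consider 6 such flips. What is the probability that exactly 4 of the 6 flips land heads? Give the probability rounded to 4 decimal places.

0.0106

X ~ Binomial(n=6, p=0.18).
P(X=4) = C(6,4) · p^4 · (1−p)^2
= 15 · 0.0010498 · 0.6724 = 0.010588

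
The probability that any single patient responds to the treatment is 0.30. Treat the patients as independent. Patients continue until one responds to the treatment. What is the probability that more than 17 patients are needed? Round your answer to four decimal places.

Y = number of patients to the first success; geometric, p = 0.30.
P(Y > 17) = P(first 17 all fail) = (1−p)^17 = 0.002326

0.0023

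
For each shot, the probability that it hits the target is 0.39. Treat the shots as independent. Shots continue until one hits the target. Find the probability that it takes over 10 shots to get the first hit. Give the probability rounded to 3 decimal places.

0.007

Y = number of shots to the first success; geometric, p = 0.39.
P(Y > 10) = P(first 10 all fail) = (1−p)^10 = 0.00713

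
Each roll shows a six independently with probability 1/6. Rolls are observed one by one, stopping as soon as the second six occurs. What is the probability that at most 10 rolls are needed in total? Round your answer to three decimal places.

Finishing within 10 rolls ⇔ at least 2 successes in the first 10. With X ~ Binomial(10, 0.166667), P(Y ≤ 10) = 1 − P(X ≤ 1).
  k=0: C(10,0)·0.166667^0·0.833333^10 = 0.16151
  k=1: C(10,1)·0.166667^1·0.833333^9 = 0.32301
1 − 0.48452 = 0.51548

0.515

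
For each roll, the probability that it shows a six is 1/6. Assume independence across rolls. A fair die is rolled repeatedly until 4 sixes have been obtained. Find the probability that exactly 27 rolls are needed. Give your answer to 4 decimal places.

Y = trial on which the fourth success occurs; negative binomial, r=4, p=0.166667.
P(Y=27) = C(26,3) · p^4 · (1−p)^23
= 2600 · 0.0007716 · 0.015095 = 0.030283

0.0303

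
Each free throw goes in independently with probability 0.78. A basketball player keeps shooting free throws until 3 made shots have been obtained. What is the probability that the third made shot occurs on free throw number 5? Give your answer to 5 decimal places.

Y = trial on which the third success occurs; negative binomial, r=3, p=0.78.
P(Y=5) = C(4,2) · p^3 · (1−p)^2
= 6 · 0.47455 · 0.0484 = 0.1378099

0.13781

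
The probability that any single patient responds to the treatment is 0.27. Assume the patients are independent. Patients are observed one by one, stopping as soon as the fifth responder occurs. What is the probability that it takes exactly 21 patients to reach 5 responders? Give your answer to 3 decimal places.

0.045

Y = trial on which the fifth success occurs; negative binomial, r=5, p=0.27.
P(Y=21) = C(20,4) · p^5 · (1−p)^16
= 4845 · 0.0014349 · 0.0065038 = 0.04521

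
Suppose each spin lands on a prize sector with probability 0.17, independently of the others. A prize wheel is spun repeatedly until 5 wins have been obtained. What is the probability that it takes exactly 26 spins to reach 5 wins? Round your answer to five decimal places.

Y = trial on which the fifth success occurs; negative binomial, r=5, p=0.17.
P(Y=26) = C(25,4) · p^5 · (1−p)^21
= 12650 · 0.00014199 · 0.019982 = 0.0358901

0.03589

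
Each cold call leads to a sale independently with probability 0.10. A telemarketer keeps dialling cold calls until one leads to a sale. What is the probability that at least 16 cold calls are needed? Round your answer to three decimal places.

Y = number of cold calls to the first success; geometric, p = 0.10.
P(Y > 15) = P(first 15 all fail) = (1−p)^15 = 0.20589

0.206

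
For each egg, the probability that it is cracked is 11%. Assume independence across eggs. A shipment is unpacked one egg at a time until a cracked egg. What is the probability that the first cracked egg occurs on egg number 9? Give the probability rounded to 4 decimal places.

0.0433

Geometric (trials to first success), p = 0.11.
P(Y = 9) = (1−p)^8 · p = 0.39366 · 0.11 = 0.043302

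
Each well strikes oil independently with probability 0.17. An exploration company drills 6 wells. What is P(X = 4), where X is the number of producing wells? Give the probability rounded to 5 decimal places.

0.00863

X ~ Binomial(n=6, p=0.17).
P(X=4) = C(6,4) · p^4 · (1−p)^2
= 15 · 0.00083521 · 0.6889 = 0.0086306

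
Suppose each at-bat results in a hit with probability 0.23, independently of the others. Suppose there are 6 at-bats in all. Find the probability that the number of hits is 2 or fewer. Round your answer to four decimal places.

X ~ Binomial(6, 0.23); P(X ≤ 2) = Σ C(6,k) p^k (1−p)^(6−k) over k:
  k=0: C(6,0)·0.23^0·0.77^6 = 0.208422
  k=1: C(6,1)·0.23^1·0.77^5 = 0.373536
  k=2: C(6,2)·0.23^2·0.77^4 = 0.278939
Total = 0.860898

0.8609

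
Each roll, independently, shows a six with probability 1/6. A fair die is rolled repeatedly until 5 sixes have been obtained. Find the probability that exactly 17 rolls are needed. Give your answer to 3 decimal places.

Y = trial on which the fifth success occurs; negative binomial, r=5, p=0.166667.
P(Y=17) = C(16,4) · p^5 · (1−p)^12
= 1820 · 0.0001286 · 0.11216 = 0.02625

0.026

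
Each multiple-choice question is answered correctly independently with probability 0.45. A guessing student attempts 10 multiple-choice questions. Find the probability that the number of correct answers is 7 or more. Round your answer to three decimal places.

X ~ Binomial(10, 0.45); P(X ≥ 7) = Σ C(10,k) p^k (1−p)^(10−k) over k:
  k=7: C(10,7)·0.45^7·0.55^3 = 0.07460
  k=8: C(10,8)·0.45^8·0.55^2 = 0.02289
  k=9: C(10,9)·0.45^9·0.55^1 = 0.00416
  k=10: C(10,10)·0.45^10·0.55^0 = 0.00034
Total = 0.10199

0.102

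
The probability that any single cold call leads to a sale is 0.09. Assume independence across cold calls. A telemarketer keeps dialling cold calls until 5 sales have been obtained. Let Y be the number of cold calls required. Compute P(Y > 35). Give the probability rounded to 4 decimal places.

0.7968

Needing more than 35 cold calls ⇔ fewer than 5 successes in the first 35. With X ~ Binomial(35, 0.09), P(Y > 35) = P(X ≤ 4).
  k=0: C(35,0)·0.09^0·0.91^35 = 0.036851
  k=1: C(35,1)·0.09^1·0.91^34 = 0.127561
  k=2: C(35,2)·0.09^2·0.91^33 = 0.214471
  k=3: C(35,3)·0.09^3·0.91^32 = 0.233325
  k=4: C(35,4)·0.09^4·0.91^31 = 0.184609
P(X ≤ 4) = 0.796817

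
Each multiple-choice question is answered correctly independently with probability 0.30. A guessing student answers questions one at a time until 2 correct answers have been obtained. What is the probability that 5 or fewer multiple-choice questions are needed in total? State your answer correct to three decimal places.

0.472

Finishing within 5 multiple-choice questions ⇔ at least 2 successes in the first 5. With X ~ Binomial(5, 0.30), P(Y ≤ 5) = 1 − P(X ≤ 1).
  k=0: C(5,0)·0.30^0·0.70^5 = 0.16807
  k=1: C(5,1)·0.30^1·0.70^4 = 0.36015
1 − 0.52822 = 0.47178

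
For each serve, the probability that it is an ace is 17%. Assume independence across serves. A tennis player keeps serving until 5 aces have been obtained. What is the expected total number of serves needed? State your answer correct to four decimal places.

29.4118

Y = total serves until the fifth success; negative binomial with r=5, p=0.17.
E[Y] = r / p = 5 / 0.17 = 29.411765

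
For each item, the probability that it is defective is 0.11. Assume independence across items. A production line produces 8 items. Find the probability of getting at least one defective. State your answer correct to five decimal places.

P(at least one) = 1 − P(none) = 1 − (1 − 0.11)^8
= 1 − 0.3936589 = 0.6063411

0.60634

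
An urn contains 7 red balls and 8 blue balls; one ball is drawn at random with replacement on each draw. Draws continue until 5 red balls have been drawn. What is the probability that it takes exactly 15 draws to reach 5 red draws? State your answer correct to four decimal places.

0.0413

Y = trial on which the fifth success occurs; negative binomial, r=5, p=0.466667.
P(Y=15) = C(14,4) · p^5 · (1−p)^10
= 1001 · 0.022133 · 0.001862 = 0.041253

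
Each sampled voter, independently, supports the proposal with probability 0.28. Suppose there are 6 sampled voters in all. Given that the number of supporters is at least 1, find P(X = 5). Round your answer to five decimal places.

X ~ Binomial(6, 0.28). Want P(X=5 | X≥1) = P(X=5) / P(X≥1).
P(X=5) = C(6,5)·0.28^5·0.72^1 = 0.0074349
P(X≥1) = 1 − 0.1393141 = 0.8606859
Ratio = 0.0074349 / 0.8606859 = 0.0086383

0.00864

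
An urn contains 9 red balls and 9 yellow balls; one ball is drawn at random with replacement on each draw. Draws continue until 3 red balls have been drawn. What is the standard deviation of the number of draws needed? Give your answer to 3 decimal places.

Y = total draws until the third success; negative binomial with r=3, p=0.50.
SD(Y) = √[r(1−p)/p²] = √(6.00000) = 2.44949

2.449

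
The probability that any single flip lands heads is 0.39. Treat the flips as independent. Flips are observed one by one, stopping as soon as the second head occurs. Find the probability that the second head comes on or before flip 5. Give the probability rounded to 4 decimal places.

0.6455

Finishing within 5 flips ⇔ at least 2 successes in the first 5. With X ~ Binomial(5, 0.39), P(Y ≤ 5) = 1 − P(X ≤ 1).
  k=0: C(5,0)·0.39^0·0.61^5 = 0.084460
  k=1: C(5,1)·0.39^1·0.61^4 = 0.269994
1 − 0.354454 = 0.645546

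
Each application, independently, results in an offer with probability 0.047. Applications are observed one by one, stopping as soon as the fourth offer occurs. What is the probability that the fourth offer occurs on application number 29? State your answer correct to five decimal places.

0.00480

Y = trial on which the fourth success occurs; negative binomial, r=4, p=0.047.
P(Y=29) = C(28,3) · p^4 · (1−p)^25
= 3276 · 4.8797e-06 · 0.30014 = 0.0047980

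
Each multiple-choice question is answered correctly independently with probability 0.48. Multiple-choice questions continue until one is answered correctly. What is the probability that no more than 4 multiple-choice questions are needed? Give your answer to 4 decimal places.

0.9269

Y = number of multiple-choice questions to the first success; geometric, p = 0.48.
P(Y ≤ 4) = 1 − (1−p)^4 = 1 − 0.073116 = 0.926884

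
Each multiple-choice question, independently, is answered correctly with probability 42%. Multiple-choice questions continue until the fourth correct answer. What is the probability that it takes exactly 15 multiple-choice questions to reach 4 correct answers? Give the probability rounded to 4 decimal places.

Y = trial on which the fourth success occurs; negative binomial, r=4, p=0.42.
P(Y=15) = C(14,3) · p^4 · (1−p)^11
= 364 · 0.031117 · 0.0024987 = 0.028301

0.0283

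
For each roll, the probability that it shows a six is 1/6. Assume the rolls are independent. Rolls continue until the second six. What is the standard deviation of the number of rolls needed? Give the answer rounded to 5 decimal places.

Y = total rolls until the second success; negative binomial with r=2, p=0.166667.
SD(Y) = √[r(1−p)/p²] = √(60.0000000) = 7.7459667

7.74597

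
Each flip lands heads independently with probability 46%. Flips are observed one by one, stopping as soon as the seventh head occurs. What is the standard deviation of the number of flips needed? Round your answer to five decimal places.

4.22657

Y = total flips until the seventh success; negative binomial with r=7, p=0.46.
SD(Y) = √[r(1−p)/p²] = √(17.8638941) = 4.2265700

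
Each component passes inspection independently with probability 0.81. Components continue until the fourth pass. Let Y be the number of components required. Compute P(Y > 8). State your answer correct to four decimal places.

Needing more than 8 components ⇔ fewer than 4 successes in the first 8. With X ~ Binomial(8, 0.81), P(Y > 8) = P(X ≤ 3).
  k=0: C(8,0)·0.81^0·0.19^8 = 0.000002
  k=1: C(8,1)·0.81^1·0.19^7 = 0.000058
  k=2: C(8,2)·0.81^2·0.19^6 = 0.000864
  k=3: C(8,3)·0.81^3·0.19^5 = 0.007369
P(X ≤ 3) = 0.008293

0.0083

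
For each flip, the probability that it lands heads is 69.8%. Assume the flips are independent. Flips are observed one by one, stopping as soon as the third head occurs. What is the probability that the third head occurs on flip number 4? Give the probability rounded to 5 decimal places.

Y = trial on which the third success occurs; negative binomial, r=3, p=0.698.
P(Y=4) = C(3,2) · p^3 · (1−p)^1
= 3 · 0.34007 · 0.302 = 0.3081020

0.30810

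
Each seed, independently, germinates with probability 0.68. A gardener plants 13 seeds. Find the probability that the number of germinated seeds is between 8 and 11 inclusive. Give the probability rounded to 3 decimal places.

0.743

X ~ Binomial(13, 0.68); P(8 ≤ X ≤ 11) = Σ C(13,k) p^k (1−p)^(13−k) over k:
  k=8: C(13,8)·0.68^8·0.32^5 = 0.19742
  k=9: C(13,9)·0.68^9·0.32^4 = 0.23307
  k=10: C(13,10)·0.68^10·0.32^3 = 0.19811
  k=11: C(13,11)·0.68^11·0.32^2 = 0.11481
Total = 0.74342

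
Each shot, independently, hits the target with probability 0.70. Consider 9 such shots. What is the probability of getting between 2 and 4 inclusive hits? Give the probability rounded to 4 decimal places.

0.0984

X ~ Binomial(9, 0.70); P(2 ≤ X ≤ 4) = Σ C(9,k) p^k (1−p)^(9−k) over k:
  k=2: C(9,2)·0.70^2·0.30^7 = 0.003858
  k=3: C(9,3)·0.70^3·0.30^6 = 0.021004
  k=4: C(9,4)·0.70^4·0.30^5 = 0.073514
Total = 0.098376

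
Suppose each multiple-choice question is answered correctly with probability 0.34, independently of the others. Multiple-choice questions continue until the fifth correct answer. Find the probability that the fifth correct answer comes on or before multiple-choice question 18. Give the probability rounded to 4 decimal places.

Finishing within 18 multiple-choice questions ⇔ at least 5 successes in the first 18. With X ~ Binomial(18, 0.34), P(Y ≤ 18) = 1 − P(X ≤ 4).
  k=0: C(18,0)·0.34^0·0.66^18 = 0.000565
  k=1: C(18,1)·0.34^1·0.66^17 = 0.005236
  k=2: C(18,2)·0.34^2·0.66^16 = 0.022927
  k=3: C(18,3)·0.34^3·0.66^15 = 0.062992
  k=4: C(18,4)·0.34^4·0.66^14 = 0.121689
1 − 0.213409 = 0.786591

0.7866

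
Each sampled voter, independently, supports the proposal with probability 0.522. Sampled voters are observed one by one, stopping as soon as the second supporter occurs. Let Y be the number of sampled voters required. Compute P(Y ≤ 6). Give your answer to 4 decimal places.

Finishing within 6 sampled voters ⇔ at least 2 successes in the first 6. With X ~ Binomial(6, 0.522), P(Y ≤ 6) = 1 − P(X ≤ 1).
  k=0: C(6,0)·0.522^0·0.478^6 = 0.011928
  k=1: C(6,1)·0.522^1·0.478^5 = 0.078156
1 − 0.090084 = 0.909916

0.9099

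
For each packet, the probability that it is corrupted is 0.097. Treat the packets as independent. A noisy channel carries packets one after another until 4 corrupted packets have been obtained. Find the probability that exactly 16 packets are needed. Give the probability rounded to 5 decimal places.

0.01184

Y = trial on which the fourth success occurs; negative binomial, r=4, p=0.097.
P(Y=16) = C(15,3) · p^4 · (1−p)^12
= 455 · 8.8529e-05 · 0.29394 = 0.0118400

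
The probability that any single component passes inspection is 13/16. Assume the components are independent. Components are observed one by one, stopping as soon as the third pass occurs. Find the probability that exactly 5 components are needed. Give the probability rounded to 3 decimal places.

0.113

Y = trial on which the third success occurs; negative binomial, r=3, p=0.8125.
P(Y=5) = C(4,2) · p^3 · (1−p)^2
= 6 · 0.53638 · 0.035156 = 0.11314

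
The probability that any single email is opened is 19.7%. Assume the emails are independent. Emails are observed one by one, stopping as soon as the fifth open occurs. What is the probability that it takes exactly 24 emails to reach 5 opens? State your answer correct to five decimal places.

0.04066

Y = trial on which the fifth success occurs; negative binomial, r=5, p=0.197.
P(Y=24) = C(23,4) · p^5 · (1−p)^19
= 8855 · 0.00029671 · 0.015474 = 0.0406551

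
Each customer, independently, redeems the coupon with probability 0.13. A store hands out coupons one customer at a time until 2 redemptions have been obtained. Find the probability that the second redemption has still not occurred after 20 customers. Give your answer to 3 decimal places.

Needing more than 20 customers ⇔ fewer than 2 successes in the first 20. With X ~ Binomial(20, 0.13), P(Y > 20) = P(X ≤ 1).
  k=0: C(20,0)·0.13^0·0.87^20 = 0.06171
  k=1: C(20,1)·0.13^1·0.87^19 = 0.18443
P(X ≤ 1) = 0.24615

0.246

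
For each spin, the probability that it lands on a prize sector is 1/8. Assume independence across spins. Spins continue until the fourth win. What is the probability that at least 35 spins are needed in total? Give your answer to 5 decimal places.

0.37090

Needing more than 34 spins ⇔ fewer than 4 successes in the first 34. With X ~ Binomial(34, 0.125), P(Y > 34) = P(X ≤ 3).
  k=0: C(34,0)·0.125^0·0.875^34 = 0.0106727
  k=1: C(34,1)·0.125^1·0.875^33 = 0.0518388
  k=2: C(34,2)·0.125^2·0.875^32 = 0.1221914
  k=3: C(34,3)·0.125^3·0.875^31 = 0.1861964
P(X ≤ 3) = 0.3708992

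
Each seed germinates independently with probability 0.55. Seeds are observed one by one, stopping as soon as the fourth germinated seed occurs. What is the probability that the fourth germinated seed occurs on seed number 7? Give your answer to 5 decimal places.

0.16677

Y = trial on which the fourth success occurs; negative binomial, r=4, p=0.55.
P(Y=7) = C(6,3) · p^4 · (1−p)^3
= 20 · 0.091506 · 0.091125 = 0.1667701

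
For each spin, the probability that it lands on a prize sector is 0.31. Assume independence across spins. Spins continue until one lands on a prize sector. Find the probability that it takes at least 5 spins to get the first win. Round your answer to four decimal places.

Y = number of spins to the first success; geometric, p = 0.31.
P(Y > 4) = P(first 4 all fail) = (1−p)^4 = 0.226671

0.2267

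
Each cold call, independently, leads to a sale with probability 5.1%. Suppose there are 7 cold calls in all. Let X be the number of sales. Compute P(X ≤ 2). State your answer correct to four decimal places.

0.9960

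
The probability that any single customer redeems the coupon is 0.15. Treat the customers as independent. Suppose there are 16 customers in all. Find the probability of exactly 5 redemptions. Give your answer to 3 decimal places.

0.056

X ~ Binomial(n=16, p=0.15).
P(X=5) = C(16,5) · p^5 · (1−p)^11
= 4368 · 7.5937e-05 · 0.16734 = 0.05551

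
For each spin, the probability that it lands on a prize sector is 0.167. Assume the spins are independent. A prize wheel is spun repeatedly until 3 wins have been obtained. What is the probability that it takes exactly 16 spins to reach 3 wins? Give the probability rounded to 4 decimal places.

Y = trial on which the third success occurs; negative binomial, r=3, p=0.167.
P(Y=16) = C(15,2) · p^3 · (1−p)^13
= 105 · 0.0046575 · 0.092979 = 0.045470

0.0455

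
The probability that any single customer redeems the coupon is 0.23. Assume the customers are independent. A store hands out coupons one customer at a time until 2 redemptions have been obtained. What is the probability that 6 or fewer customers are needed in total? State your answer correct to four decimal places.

Finishing within 6 customers ⇔ at least 2 successes in the first 6. With X ~ Binomial(6, 0.23), P(Y ≤ 6) = 1 − P(X ≤ 1).
  k=0: C(6,0)·0.23^0·0.77^6 = 0.208422
  k=1: C(6,1)·0.23^1·0.77^5 = 0.373536
1 − 0.581959 = 0.418041

0.4180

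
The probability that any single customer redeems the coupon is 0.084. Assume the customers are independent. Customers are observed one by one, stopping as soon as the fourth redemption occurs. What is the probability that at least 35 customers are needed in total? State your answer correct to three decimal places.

0.681

Needing more than 34 customers ⇔ fewer than 4 successes in the first 34. With X ~ Binomial(34, 0.084), P(Y > 34) = P(X ≤ 3).
  k=0: C(34,0)·0.084^0·0.916^34 = 0.05063
  k=1: C(34,1)·0.084^1·0.916^33 = 0.15787
  k=2: C(34,2)·0.084^2·0.916^32 = 0.23888
  k=3: C(34,3)·0.084^3·0.916^31 = 0.23366
P(X ≤ 3) = 0.68105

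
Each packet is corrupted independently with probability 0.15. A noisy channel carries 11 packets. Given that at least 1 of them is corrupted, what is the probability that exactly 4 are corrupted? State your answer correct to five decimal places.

0.06432

X ~ Binomial(11, 0.15). Want P(X=4 | X≥1) = P(X=4) / P(X≥1).
P(X=4) = C(11,4)·0.15^4·0.85^7 = 0.0535564
P(X≥1) = 1 − 0.1673432 = 0.8326568
Ratio = 0.0535564 / 0.8326568 = 0.0643199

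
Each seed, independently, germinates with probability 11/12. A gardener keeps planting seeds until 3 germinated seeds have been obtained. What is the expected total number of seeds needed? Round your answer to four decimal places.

3.2727

Y = total seeds until the third success; negative binomial with r=3, p=0.916667.
E[Y] = r / p = 3 / 0.916667 = 3.272727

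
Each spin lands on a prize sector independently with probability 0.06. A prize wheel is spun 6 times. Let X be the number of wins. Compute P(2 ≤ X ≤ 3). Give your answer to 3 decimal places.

X ~ Binomial(6, 0.06); P(2 ≤ X ≤ 3) = Σ C(6,k) p^k (1−p)^(6−k) over k:
  k=2: C(6,2)·0.06^2·0.94^4 = 0.04216
  k=3: C(6,3)·0.06^3·0.94^3 = 0.00359
Total = 0.04575

0.046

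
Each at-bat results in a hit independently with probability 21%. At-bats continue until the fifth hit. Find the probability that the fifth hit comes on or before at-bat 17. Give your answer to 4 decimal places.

Finishing within 17 at-bats ⇔ at least 5 successes in the first 17. With X ~ Binomial(17, 0.21), P(Y ≤ 17) = 1 − P(X ≤ 4).
  k=0: C(17,0)·0.21^0·0.79^17 = 0.018183
  k=1: C(17,1)·0.21^1·0.79^16 = 0.082168
  k=2: C(17,2)·0.21^2·0.79^15 = 0.174737
  k=3: C(17,3)·0.21^3·0.79^14 = 0.232245
  k=4: C(17,4)·0.21^4·0.79^13 = 0.216076
1 − 0.723408 = 0.276592

0.2766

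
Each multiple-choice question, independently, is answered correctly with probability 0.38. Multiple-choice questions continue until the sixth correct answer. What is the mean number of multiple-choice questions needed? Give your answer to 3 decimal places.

15.789

Y = total multiple-choice questions until the sixth success; negative binomial with r=6, p=0.38.
E[Y] = r / p = 6 / 0.38 = 15.78947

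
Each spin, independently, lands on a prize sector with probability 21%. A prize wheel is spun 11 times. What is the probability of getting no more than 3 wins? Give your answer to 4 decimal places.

0.8160

X ~ Binomial(11, 0.21); P(X ≤ 3) = Σ C(11,k) p^k (1−p)^(11−k) over k:
  k=0: C(11,0)·0.21^0·0.79^11 = 0.074799
  k=1: C(11,1)·0.21^1·0.79^10 = 0.218717
  k=2: C(11,2)·0.21^2·0.79^9 = 0.290700
  k=3: C(11,3)·0.21^3·0.79^8 = 0.231824
Total = 0.816041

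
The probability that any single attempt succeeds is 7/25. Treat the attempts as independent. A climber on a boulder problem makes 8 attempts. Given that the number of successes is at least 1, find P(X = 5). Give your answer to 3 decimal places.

0.039

X ~ Binomial(8, 0.28). Want P(X=5 | X≥1) = P(X=5) / P(X≥1).
P(X=5) = C(8,5)·0.28^5·0.72^3 = 0.03597
P(X≥1) = 1 − 0.07222 = 0.92778
Ratio = 0.03597 / 0.92778 = 0.03877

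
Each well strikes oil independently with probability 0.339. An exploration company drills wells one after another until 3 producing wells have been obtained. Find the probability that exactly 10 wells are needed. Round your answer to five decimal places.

Y = trial on which the third success occurs; negative binomial, r=3, p=0.339.
P(Y=10) = C(9,2) · p^3 · (1−p)^7
= 36 · 0.038958 · 0.055133 = 0.0773236

0.07732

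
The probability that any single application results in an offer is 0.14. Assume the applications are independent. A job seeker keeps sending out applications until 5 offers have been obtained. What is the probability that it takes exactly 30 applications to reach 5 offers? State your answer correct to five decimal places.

0.02943

Y = trial on which the fifth success occurs; negative binomial, r=5, p=0.14.
P(Y=30) = C(29,4) · p^5 · (1−p)^25
= 23751 · 5.3782e-05 · 0.023039 = 0.0294295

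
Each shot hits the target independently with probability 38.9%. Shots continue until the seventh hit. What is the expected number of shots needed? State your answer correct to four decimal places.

17.9949

Y = total shots until the seventh success; negative binomial with r=7, p=0.389.
E[Y] = r / p = 7 / 0.389 = 17.994859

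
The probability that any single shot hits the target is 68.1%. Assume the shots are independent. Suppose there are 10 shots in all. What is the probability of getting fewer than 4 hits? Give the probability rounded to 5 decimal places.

0.01522

X ~ Binomial(10, 0.681); P(X ≤ 3) = Σ C(10,k) p^k (1−p)^(10−k) over k:
  k=0: C(10,0)·0.681^0·0.319^10 = 0.0000109
  k=1: C(10,1)·0.681^1·0.319^9 = 0.0002330
  k=2: C(10,2)·0.681^2·0.319^8 = 0.0022379
  k=3: C(10,3)·0.681^3·0.319^7 = 0.0127396
Total = 0.0152214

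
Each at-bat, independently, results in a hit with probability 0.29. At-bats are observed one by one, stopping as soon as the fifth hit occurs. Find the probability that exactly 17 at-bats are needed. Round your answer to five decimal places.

Y = trial on which the fifth success occurs; negative binomial, r=5, p=0.29.
P(Y=17) = C(16,4) · p^5 · (1−p)^12
= 1820 · 0.0020511 · 0.01641 = 0.0612578

0.06126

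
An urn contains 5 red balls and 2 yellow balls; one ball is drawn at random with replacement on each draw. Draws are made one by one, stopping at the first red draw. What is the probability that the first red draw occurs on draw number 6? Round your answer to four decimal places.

0.0014

Geometric (trials to first success), p = 0.714286.
P(Y = 6) = (1−p)^5 · p = 0.001904 · 0.714286 = 0.001360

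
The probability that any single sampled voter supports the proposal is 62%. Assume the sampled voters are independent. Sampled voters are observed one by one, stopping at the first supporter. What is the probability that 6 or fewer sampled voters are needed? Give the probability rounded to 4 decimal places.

0.9970

Y = number of sampled voters to the first success; geometric, p = 0.62.
P(Y ≤ 6) = 1 − (1−p)^6 = 1 − 0.003011 = 0.996989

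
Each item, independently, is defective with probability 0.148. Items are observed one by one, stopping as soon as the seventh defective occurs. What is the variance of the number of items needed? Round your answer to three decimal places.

272.279

Y = total items until the seventh success; negative binomial with r=7, p=0.148.
Var(Y) = r(1−p)/p² = 7·0.852 / 0.148² = 272.27904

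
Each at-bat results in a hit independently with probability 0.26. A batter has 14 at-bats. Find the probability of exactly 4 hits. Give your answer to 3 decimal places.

X ~ Binomial(n=14, p=0.26).
P(X=4) = C(14,4) · p^4 · (1−p)^10
= 1001 · 0.0045698 · 0.04924 = 0.22524

0.225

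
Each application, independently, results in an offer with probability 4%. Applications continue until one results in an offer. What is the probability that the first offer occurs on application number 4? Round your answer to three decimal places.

Geometric (trials to first success), p = 0.04.
P(Y = 4) = (1−p)^3 · p = 0.88474 · 0.04 = 0.03539

0.035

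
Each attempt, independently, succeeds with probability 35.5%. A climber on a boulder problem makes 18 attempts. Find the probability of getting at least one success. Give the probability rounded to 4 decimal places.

P(at least one) = 1 − P(none) = 1 − (1 − 0.355)^18
= 1 − 0.000373 = 0.999627

0.9996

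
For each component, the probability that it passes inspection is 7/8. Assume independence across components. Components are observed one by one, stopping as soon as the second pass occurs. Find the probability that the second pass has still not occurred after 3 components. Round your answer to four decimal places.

Needing more than 3 components ⇔ fewer than 2 successes in the first 3. With X ~ Binomial(3, 0.875), P(Y > 3) = P(X ≤ 1).
  k=0: C(3,0)·0.875^0·0.125^3 = 0.001953
  k=1: C(3,1)·0.875^1·0.125^2 = 0.041016
P(X ≤ 1) = 0.042969

0.0430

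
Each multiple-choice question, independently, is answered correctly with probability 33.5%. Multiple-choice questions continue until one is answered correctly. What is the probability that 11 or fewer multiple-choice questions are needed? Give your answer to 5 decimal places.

Y = number of multiple-choice questions to the first success; geometric, p = 0.335.
P(Y ≤ 11) = 1 − (1−p)^11 = 1 − 0.0112470 = 0.9887530

0.98875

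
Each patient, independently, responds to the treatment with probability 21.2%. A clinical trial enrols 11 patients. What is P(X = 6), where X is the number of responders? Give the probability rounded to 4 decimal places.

0.0127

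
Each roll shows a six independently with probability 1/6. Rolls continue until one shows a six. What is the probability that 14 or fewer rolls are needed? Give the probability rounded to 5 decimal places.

0.92211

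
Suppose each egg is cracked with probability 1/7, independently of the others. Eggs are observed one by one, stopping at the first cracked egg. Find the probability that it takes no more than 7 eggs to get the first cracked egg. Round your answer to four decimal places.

Y = number of eggs to the first success; geometric, p = 0.142857.
P(Y ≤ 7) = 1 − (1−p)^7 = 1 − 0.339917 = 0.660083

0.6601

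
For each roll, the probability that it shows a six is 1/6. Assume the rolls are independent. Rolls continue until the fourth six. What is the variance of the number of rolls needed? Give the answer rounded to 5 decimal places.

Y = total rolls until the fourth success; negative binomial with r=4, p=0.166667.
Var(Y) = r(1−p)/p² = 4·0.833333 / 0.166667² = 120.0000000

120.00000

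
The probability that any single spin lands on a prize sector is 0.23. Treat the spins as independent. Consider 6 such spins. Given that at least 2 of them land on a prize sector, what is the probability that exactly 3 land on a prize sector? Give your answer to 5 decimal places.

0.26575

X ~ Binomial(6, 0.23). Want P(X=3 | X≥2) = P(X=3) / P(X≥2).
P(X=3) = C(6,3)·0.23^3·0.77^3 = 0.1110927
P(X≥2) = 1 − 0.2084224 − 0.3735362 = 0.4180414
Ratio = 0.1110927 / 0.4180414 = 0.2657458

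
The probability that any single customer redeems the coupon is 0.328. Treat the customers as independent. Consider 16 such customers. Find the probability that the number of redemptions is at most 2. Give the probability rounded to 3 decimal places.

0.065

X ~ Binomial(16, 0.328); P(X ≤ 2) = Σ C(16,k) p^k (1−p)^(16−k) over k:
  k=0: C(16,0)·0.328^0·0.672^16 = 0.00173
  k=1: C(16,1)·0.328^1·0.672^15 = 0.01351
  k=2: C(16,2)·0.328^2·0.672^14 = 0.04944
Total = 0.06468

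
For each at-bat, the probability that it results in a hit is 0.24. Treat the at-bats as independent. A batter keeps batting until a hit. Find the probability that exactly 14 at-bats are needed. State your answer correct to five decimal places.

Geometric (trials to first success), p = 0.24.
P(Y = 14) = (1−p)^13 · p = 0.028221 · 0.24 = 0.0067731

0.00677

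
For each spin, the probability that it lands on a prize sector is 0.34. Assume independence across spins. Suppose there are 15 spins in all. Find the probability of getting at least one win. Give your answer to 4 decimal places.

P(at least one) = 1 − P(none) = 1 − (1 − 0.34)^15
= 1 − 0.001964 = 0.998036

0.9980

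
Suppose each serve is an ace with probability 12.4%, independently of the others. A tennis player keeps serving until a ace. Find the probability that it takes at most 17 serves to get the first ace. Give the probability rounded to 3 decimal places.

Y = number of serves to the first success; geometric, p = 0.124.
P(Y ≤ 17) = 1 − (1−p)^17 = 1 − 0.10533 = 0.89467

0.895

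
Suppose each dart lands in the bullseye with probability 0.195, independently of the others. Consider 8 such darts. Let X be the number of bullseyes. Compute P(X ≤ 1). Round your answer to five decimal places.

X ~ Binomial(8, 0.195); P(X ≤ 1) = Σ C(8,k) p^k (1−p)^(8−k) over k:
  k=0: C(8,0)·0.195^0·0.805^8 = 0.1763466
  k=1: C(8,1)·0.195^1·0.805^7 = 0.3417400
Total = 0.5180865

0.51809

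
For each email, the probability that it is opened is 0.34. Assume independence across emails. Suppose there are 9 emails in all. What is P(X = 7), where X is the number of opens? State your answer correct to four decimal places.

X ~ Binomial(n=9, p=0.34).
P(X=7) = C(9,7) · p^7 · (1−p)^2
= 36 · 0.00052523 · 0.4356 = 0.008237

0.0082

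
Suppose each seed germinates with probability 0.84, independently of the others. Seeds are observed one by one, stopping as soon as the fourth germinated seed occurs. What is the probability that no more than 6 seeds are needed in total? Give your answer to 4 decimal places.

0.9440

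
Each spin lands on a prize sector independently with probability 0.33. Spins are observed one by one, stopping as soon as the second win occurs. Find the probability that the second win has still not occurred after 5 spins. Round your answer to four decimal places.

0.4675

Needing more than 5 spins ⇔ fewer than 2 successes in the first 5. With X ~ Binomial(5, 0.33), P(Y > 5) = P(X ≤ 1).
  k=0: C(5,0)·0.33^0·0.67^5 = 0.135013
  k=1: C(5,1)·0.33^1·0.67^4 = 0.332493
P(X ≤ 1) = 0.467506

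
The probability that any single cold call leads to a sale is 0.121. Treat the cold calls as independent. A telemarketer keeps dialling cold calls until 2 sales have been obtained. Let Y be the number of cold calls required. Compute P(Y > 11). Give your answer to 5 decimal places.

0.60853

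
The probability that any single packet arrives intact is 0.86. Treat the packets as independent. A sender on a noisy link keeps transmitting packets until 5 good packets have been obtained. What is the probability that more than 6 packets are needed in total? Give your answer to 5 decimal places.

0.20027

Needing more than 6 packets ⇔ fewer than 5 successes in the first 6. With X ~ Binomial(6, 0.86), P(Y > 6) = P(X ≤ 4).
  k=0: C(6,0)·0.86^0·0.14^6 = 0.0000075
  k=1: C(6,1)·0.86^1·0.14^5 = 0.0002775
  k=2: C(6,2)·0.86^2·0.14^4 = 0.0042619
  k=3: C(6,3)·0.86^3·0.14^3 = 0.0349068
  k=4: C(6,4)·0.86^4·0.14^2 = 0.1608204
P(X ≤ 4) = 0.2002741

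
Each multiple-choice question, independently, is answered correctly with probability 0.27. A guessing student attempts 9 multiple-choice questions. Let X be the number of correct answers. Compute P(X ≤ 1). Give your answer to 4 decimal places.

0.2548

X ~ Binomial(9, 0.27); P(X ≤ 1) = Σ C(9,k) p^k (1−p)^(9−k) over k:
  k=0: C(9,0)·0.27^0·0.73^9 = 0.058872
  k=1: C(9,1)·0.27^1·0.73^8 = 0.195970
Total = 0.254841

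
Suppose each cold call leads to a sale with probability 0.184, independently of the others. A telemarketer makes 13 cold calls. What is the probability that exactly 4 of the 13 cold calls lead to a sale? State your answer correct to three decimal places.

0.131

X ~ Binomial(n=13, p=0.184).
P(X=4) = C(13,4) · p^4 · (1−p)^9
= 715 · 0.0011462 · 0.1604 = 0.13146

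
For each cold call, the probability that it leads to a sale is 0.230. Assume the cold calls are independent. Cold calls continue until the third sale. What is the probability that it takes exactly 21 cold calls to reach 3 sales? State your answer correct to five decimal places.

0.02093

Y = trial on which the third success occurs; negative binomial, r=3, p=0.23.
P(Y=21) = C(20,2) · p^3 · (1−p)^18
= 190 · 0.012167 · 0.0090538 = 0.0209300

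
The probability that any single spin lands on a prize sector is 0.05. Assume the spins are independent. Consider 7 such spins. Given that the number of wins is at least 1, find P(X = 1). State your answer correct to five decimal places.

X ~ Binomial(7, 0.05). Want P(X=1 | X≥1) = P(X=1) / P(X≥1).
P(X=1) = C(7,1)·0.05^1·0.95^6 = 0.2572822
P(X≥1) = 1 − 0.6983373 = 0.3016627
Ratio = 0.2572822 / 0.3016627 = 0.8528802

0.85288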